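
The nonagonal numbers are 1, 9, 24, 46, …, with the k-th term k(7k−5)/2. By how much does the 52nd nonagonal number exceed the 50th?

709

52·(7·52 − 5)/2 = 9334 and 50·(7·50 − 5)/2 = 8625.
Difference: 9334 − 8625 = 709.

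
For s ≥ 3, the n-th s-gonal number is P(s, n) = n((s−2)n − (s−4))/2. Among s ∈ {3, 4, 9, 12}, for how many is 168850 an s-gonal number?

1

s = 3: P(3, 580) = 168490 and P(3, 581) = 169071; 168850 is not s-gonal.
s = 4: P(4, 410) = 168100 and P(4, 411) = 168921; 168850 is not s-gonal.
s = 9: P(9, 220) = 168850. ✓
s = 12: P(12, 184) = 168544 and P(12, 185) = 170385; 168850 is not s-gonal.
Hits: s ∈ {9} → 1.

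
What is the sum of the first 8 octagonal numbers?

540

Σ i(3i−2) = 3Σi² − 2Σi over i = 1..8.
Σi = 36 and Σi² = 204.
3·204 − 2·36 = 540.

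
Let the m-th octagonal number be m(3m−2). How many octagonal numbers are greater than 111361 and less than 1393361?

488

The n-th octagonal number is n(3n−2).
Smallest index with value > 111361: n = 194 (giving 112520).
Largest index with value < 1393361: n = 681 (giving 1389921).
Indices 194 through 681: 488 terms.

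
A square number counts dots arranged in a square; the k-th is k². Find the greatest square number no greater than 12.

9

Solve n² ≤ 12 for integer n.
n = 3 gives 9 ≤ 12, while n = 4 gives 16 > 12; so the answer is 9.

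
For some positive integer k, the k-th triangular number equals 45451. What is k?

Set n(n+1)/2 = 45451, giving n² + n − 90902 = 0.
The discriminant is 1 + 8·45451 = 363609, and √363609 = 603.
So n = (-1 + 603) / 2 = 602/2 = 301.

301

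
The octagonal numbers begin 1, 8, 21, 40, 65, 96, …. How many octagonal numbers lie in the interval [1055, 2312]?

9

The n-th octagonal number is n(3n−2).
Smallest index with value ≥ 1055: n = 20 (giving 1160).
Largest index with value ≤ 2312: n = 28 (giving 2296).
Indices 20 through 28: 9 terms.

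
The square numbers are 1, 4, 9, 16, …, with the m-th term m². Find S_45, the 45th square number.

2025

45² = 2025.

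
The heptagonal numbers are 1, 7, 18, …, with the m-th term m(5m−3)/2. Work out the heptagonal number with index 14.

14·(5·14 − 3)/2 = 14·67/2 = 469.

469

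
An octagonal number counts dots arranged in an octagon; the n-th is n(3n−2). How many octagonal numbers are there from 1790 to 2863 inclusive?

7

The n-th octagonal number is n(3n−2).
Smallest index with value ≥ 1790: n = 25 (giving 1825).
Largest index with value ≤ 2863: n = 31 (giving 2821).
Indices 25 through 31: 7 terms.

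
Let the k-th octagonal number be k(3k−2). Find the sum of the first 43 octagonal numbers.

80410

Σ i(3i−2) = 3Σi² − 2Σi over i = 1..43.
Σi = 946 and Σi² = 27434.
3·27434 − 2·946 = 80410.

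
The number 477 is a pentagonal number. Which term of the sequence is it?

Set n(3n−1)/2 = 477, giving 3n² − n − 954 = 0.
The discriminant is 1 + 24·477 = 11449, and √11449 = 107.
So n = (1 + 107) / 6 = 108/6 = 18.
Check: 18·(3·18 − 1)/2 = 477. ✓

18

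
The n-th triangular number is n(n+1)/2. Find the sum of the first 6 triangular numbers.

Σ i(i+1)/2 = (Σi² + Σi) / 2 over i = 1..6.
Σi = 21 and Σi² = 91.
(1·91 + 1·21) / 2 = 112/2 = 56.

56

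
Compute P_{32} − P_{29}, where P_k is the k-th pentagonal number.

273

32·(3·32 − 1)/2 = 1520 and 29·(3·29 − 1)/2 = 1247.
Difference: 1520 − 1247 = 273.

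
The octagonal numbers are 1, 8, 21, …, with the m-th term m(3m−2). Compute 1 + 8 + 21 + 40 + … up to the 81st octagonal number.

534681

Σ i(3i−2) = 3Σi² − 2Σi over i = 1..81.
Σi = 3321 and Σi² = 180441.
3·180441 − 2·3321 = 534681.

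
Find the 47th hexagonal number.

47·(2·47 − 1) = 47·93 = 4371.

4371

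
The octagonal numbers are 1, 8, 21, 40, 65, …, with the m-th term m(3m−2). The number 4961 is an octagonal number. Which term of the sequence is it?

Set n(3n−2) = 4961, giving 3n² − 2n − 4961 = 0.
So n = (2 + 244) / 6 = 246/6 = 41.

41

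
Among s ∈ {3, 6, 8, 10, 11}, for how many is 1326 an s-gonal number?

s = 3: P(3, 51) = 1326. ✓
s = 6: P(6, 26) = 1326. ✓
s = 8: P(8, 21) = 1281 and P(8, 22) = 1408; 1326 is not s-gonal.
s = 10: P(10, 18) = 1242 and P(10, 19) = 1387; 1326 is not s-gonal.
s = 11: P(11, 17) = 1241 and P(11, 18) = 1395; 1326 is not s-gonal.
Hits: s ∈ {3, 6} → 2.

2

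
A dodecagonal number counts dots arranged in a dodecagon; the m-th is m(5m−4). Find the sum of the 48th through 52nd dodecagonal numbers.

Σ i(5i−4) = 5Σi² − 4Σi over i = 48..52.
Σi = 1378 − 1128 = 250 and Σi² = 48230 − 35720 = 12510.
5·12510 − 4·250 = 61550.

61550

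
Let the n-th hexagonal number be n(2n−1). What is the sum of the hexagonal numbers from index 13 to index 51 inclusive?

Σ i(2i−1) = 2Σi² − Σi over i = 13..51.
Σi = 1326 − 78 = 1248 and Σi² = 45526 − 650 = 44876.
2·44876 − 1·1248 = 88504.

88504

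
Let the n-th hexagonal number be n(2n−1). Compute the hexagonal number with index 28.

28·(2·28 − 1) = 28·55 = 1540.

1540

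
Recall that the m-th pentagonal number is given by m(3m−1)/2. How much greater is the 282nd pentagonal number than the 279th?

282·(3·282 − 1)/2 = 119145 and 279·(3·279 − 1)/2 = 116622.
Difference: 119145 − 116622 = 2523.

2523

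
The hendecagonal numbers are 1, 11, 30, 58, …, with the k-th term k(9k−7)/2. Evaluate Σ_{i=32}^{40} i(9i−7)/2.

51624

Σ i(9i−7)/2 = (9Σi² − 7Σi) / 2 over i = 32..40.
Σi = 820 − 496 = 324 and Σi² = 22140 − 10416 = 11724.
(9·11724 − 7·324) / 2 = 103248/2 = 51624.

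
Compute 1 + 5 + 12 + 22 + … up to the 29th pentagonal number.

Σ i(3i−1)/2 = (3Σi² − Σi) / 2 over i = 1..29.
Σi = 435 and Σi² = 8555.
(3·8555 − 1·435) / 2 = 25230/2 = 12615.

12615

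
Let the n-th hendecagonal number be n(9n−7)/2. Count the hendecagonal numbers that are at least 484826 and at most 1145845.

177

The n-th hendecagonal number is n(9n−7)/2.
Smallest index with value ≥ 484826: n = 329 (giving 485933).
Largest index with value ≤ 1145845: n = 505 (giving 1145845).
Indices 329 through 505: 177 terms.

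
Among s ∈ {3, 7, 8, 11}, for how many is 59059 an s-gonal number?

1

s = 3: P(3, 343) = 58996 and P(3, 344) = 59340; 59059 is not s-gonal.
s = 7: P(7, 154) = 59059. ✓
s = 8: P(8, 140) = 58520 and P(8, 141) = 59361; 59059 is not s-gonal.
s = 11: P(11, 114) = 58083 and P(11, 115) = 59110; 59059 is not s-gonal.
Hits: s ∈ {7} → 1.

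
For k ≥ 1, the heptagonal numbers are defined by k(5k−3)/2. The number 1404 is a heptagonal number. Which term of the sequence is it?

Set n(5n−3)/2 = 1404, giving 5n² − 3n − 2808 = 0.
The discriminant is 9 + 40·1404 = 56169, and √56169 = 237.
So n = (3 + 237) / 10 = 240/10 = 24.

24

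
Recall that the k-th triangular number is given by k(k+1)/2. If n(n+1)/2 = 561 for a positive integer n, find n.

Set n(n+1)/2 = 561, giving n² + n − 1122 = 0.
So n = (-1 + 67) / 2 = 66/2 = 33.

33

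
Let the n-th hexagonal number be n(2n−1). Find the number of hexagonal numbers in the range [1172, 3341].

17

The n-th hexagonal number is n(2n−1).
Smallest index with value ≥ 1172: n = 25 (giving 1225).
Largest index with value ≤ 3341: n = 41 (giving 3321).
Indices 25 through 41: 17 terms.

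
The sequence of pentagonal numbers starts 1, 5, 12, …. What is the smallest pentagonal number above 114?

Solve n(3n−1)/2 > 114 for integer n.
The largest n with value ≤ 114 is 8 (since 92 ≤ 114 < 117), so the first above is n = 9, value 117.

117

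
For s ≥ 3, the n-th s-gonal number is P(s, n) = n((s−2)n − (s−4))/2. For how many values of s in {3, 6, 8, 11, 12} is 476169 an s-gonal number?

s = 3: P(3, 975) = 475800 and P(3, 976) = 476776; 476169 is not s-gonal.
s = 6: P(6, 488) = 475800 and P(6, 489) = 477753; 476169 is not s-gonal.
s = 8: P(8, 398) = 474416 and P(8, 399) = 476805; 476169 is not s-gonal.
s = 11: P(11, 325) = 474175 and P(11, 326) = 477101; 476169 is not s-gonal.
s = 12: P(12, 309) = 476169. ✓
Hits: s ∈ {12} → 1.

1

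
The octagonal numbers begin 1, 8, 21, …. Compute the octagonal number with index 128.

The 128th octagonal number is n(3n−2) with n = 128.
128·(3·128 − 2) = 128·382 = 48896.

48896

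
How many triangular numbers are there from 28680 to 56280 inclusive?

The n-th triangular number is n(n+1)/2.
Smallest index with value ≥ 28680: n = 239 (giving 28680).
Largest index with value ≤ 56280: n = 335 (giving 56280).
Indices 239 through 335: 97 terms.

97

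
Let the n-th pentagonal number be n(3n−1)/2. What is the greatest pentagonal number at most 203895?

Solve n(3n−1)/2 ≤ 203895 for integer n.
n = 368 gives 202952 ≤ 203895, while n = 369 gives 204057 > 203895; so the answer is 202952.

202952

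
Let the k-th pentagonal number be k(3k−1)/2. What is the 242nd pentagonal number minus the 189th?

242·(3·242 − 1)/2 = 87725 and 189·(3·189 − 1)/2 = 53487.
Difference: 87725 − 53487 = 34238.

34238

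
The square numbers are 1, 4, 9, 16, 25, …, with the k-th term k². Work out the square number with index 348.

121104

The 348th square number is n² with n = 348.
348² = 121104.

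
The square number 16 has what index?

We need n² = 16, so n = √16 = 4.

4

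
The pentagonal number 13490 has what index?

Set n(3n−1)/2 = 13490, giving 3n² − n − 26980 = 0.
So n = (1 + 569) / 6 = 570/6 = 95.

95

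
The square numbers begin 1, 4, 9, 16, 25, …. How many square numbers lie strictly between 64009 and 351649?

339

The n-th square number is n².
Smallest index with value > 64009: n = 254 (giving 64516).
Largest index with value < 351649: n = 592 (giving 350464).
Indices 254 through 592: 339 terms.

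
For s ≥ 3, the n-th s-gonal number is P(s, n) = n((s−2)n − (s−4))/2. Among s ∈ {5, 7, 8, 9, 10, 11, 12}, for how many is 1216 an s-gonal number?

2

s = 5: P(5, 28) = 1162 and P(5, 29) = 1247; 1216 is not s-gonal.
s = 7: P(7, 22) = 1177 and P(7, 23) = 1288; 1216 is not s-gonal.
s = 8: P(8, 20) = 1160 and P(8, 21) = 1281; 1216 is not s-gonal.
s = 9: P(9, 19) = 1216. ✓
s = 10: P(10, 17) = 1105 and P(10, 18) = 1242; 1216 is not s-gonal.
s = 11: P(11, 16) = 1096 and P(11, 17) = 1241; 1216 is not s-gonal.
s = 12: P(12, 16) = 1216. ✓
Hits: s ∈ {9, 12} → 2.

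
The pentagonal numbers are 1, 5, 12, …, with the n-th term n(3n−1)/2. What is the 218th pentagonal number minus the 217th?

Consecutive pentagonal numbers differ by 3n − 2: here 3·218 − 2 = 652.

652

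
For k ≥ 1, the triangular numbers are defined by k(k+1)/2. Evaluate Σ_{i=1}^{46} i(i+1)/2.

17296

Σ i(i+1)/2 = (Σi² + Σi) / 2 over i = 1..46.
Σi = 1081 and Σi² = 33511.
(1·33511 + 1·1081) / 2 = 34592/2 = 17296.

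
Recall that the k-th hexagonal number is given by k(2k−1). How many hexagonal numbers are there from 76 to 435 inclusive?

9

The n-th hexagonal number is n(2n−1).
Smallest index with value ≥ 76: n = 7 (giving 91).
Largest index with value ≤ 435: n = 15 (giving 435).
Indices 7 through 15: 9 terms.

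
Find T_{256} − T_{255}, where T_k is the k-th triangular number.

256

Consecutive triangular numbers differ by n: T_{256} − T_{255} = 256.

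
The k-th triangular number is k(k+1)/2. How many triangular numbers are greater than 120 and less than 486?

The n-th triangular number is n(n+1)/2.
Smallest index with value > 120: n = 16 (giving 136).
Largest index with value < 486: n = 30 (giving 465).
Indices 16 through 30: 15 terms.

15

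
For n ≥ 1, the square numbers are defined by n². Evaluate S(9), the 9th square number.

81

9² = 81.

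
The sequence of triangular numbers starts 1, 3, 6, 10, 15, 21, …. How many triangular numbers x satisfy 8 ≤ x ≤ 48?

6

The n-th triangular number is n(n+1)/2.
Smallest index with value ≥ 8: n = 4 (giving 10).
Largest index with value ≤ 48: n = 9 (giving 45).
Indices 4 through 9: 6 terms.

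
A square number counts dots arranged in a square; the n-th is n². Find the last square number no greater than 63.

Solve n² ≤ 63 for integer n.
n = 7 gives 49 ≤ 63, while n = 8 gives 64 > 63; so the answer is 49.

49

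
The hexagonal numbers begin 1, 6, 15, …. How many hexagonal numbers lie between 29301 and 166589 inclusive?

167

The n-th hexagonal number is n(2n−1).
Smallest index with value ≥ 29301: n = 122 (giving 29646).
Largest index with value ≤ 166589: n = 288 (giving 165600).
Indices 122 through 288: 167 terms.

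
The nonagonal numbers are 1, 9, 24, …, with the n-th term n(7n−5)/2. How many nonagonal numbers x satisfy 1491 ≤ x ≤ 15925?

47

The n-th nonagonal number is n(7n−5)/2.
Smallest index with value ≥ 1491: n = 21 (giving 1491).
Largest index with value ≤ 15925: n = 67 (giving 15544).
Indices 21 through 67: 47 terms.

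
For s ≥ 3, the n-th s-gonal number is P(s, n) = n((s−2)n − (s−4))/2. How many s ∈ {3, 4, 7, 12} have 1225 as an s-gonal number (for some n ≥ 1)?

2

s = 3: P(3, 49) = 1225. ✓
s = 4: P(4, 35) = 1225. ✓
s = 7: P(7, 22) = 1177 and P(7, 23) = 1288; 1225 is not s-gonal.
s = 12: P(12, 16) = 1216 and P(12, 17) = 1377; 1225 is not s-gonal.
Hits: s ∈ {3, 4} → 2.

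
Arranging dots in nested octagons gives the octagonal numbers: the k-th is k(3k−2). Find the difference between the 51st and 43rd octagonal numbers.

2240

51·(3·51 − 2) = 7701 and 43·(3·43 − 2) = 5461.
Difference: 7701 − 5461 = 2240.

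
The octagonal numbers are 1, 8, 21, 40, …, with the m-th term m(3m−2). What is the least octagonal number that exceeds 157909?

Solve n(3n−2) > 157909 for integer n.
The largest n with value ≤ 157909 is 229 (since 156865 ≤ 157909 < 158240), so the first above is n = 230, value 158240.

158240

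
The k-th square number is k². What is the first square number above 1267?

1296

Solve n² > 1267 for integer n.
The largest n with value ≤ 1267 is 35 (since 1225 ≤ 1267 < 1296), so the first above is n = 36, value 1296.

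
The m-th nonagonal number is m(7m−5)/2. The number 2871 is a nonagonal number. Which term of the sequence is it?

Set n(7n−5)/2 = 2871, giving 7n² − 5n − 5742 = 0.
So n = (5 + 401) / 14 = 406/14 = 29.
Check: 29·(7·29 − 5)/2 = 2871. ✓

29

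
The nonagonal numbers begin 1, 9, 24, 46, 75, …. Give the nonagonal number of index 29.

2871

The 29th nonagonal number is n(7n−5)/2 with n = 29.
29·(7·29 − 5)/2 = 29·198/2 = 29·99 = 2871.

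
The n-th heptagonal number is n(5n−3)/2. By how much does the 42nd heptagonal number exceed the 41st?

206

Consecutive heptagonal numbers differ by 5n − 4: here 5·42 − 4 = 206.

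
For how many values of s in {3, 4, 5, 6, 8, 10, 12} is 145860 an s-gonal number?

1

s = 3: P(3, 539) = 145530 and P(3, 540) = 146070; 145860 is not s-gonal.
s = 4: P(4, 381) = 145161 and P(4, 382) = 145924; 145860 is not s-gonal.
s = 5: P(5, 312) = 145860. ✓
s = 6: P(6, 270) = 145530 and P(6, 271) = 146611; 145860 is not s-gonal.
s = 8: P(8, 220) = 144760 and P(8, 221) = 146081; 145860 is not s-gonal.
s = 10: P(10, 191) = 145351 and P(10, 192) = 146880; 145860 is not s-gonal.
s = 12: P(12, 171) = 145521 and P(12, 172) = 147232; 145860 is not s-gonal.
Hits: s ∈ {5} → 1.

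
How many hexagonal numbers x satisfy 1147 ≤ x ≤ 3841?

20

The n-th hexagonal number is n(2n−1).
Smallest index with value ≥ 1147: n = 25 (giving 1225).
Largest index with value ≤ 3841: n = 44 (giving 3828).
Indices 25 through 44: 20 terms.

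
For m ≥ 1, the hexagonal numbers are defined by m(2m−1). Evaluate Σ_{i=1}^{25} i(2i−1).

10725

Σ i(2i−1) = 2Σi² − Σi over i = 1..25.
Σi = 325 and Σi² = 5525.
2·5525 − 1·325 = 10725.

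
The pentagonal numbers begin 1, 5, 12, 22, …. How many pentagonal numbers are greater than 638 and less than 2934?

24

The n-th pentagonal number is n(3n−1)/2.
Smallest index with value > 638: n = 21 (giving 651).
Largest index with value < 2934: n = 44 (giving 2882).
Indices 21 through 44: 24 terms.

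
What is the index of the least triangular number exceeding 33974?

Solve n(n+1)/2 > 33974 for integer n.
The largest n with value ≤ 33974 is 260 (since 33930 ≤ 33974 < 34191), so the first above is n = 261, value 34191.

261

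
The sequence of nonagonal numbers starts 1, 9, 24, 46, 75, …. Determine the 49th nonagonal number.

The 49th nonagonal number is n(7n−5)/2 with n = 49.
49·(7·49 − 5)/2 = 49·338/2 = 49·169 = 8281.

8281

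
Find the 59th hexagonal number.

6903

The 59th hexagonal number is n(2n−1) with n = 59.
59·(2·59 − 1) = 59·117 = 6903.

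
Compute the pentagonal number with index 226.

76501

226·(3·226 − 1)/2 = 226·677/2 = 76501.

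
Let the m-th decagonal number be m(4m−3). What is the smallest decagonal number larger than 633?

Solve n(4n−3) > 633 for integer n.
The largest n with value ≤ 633 is 12 (since 540 ≤ 633 < 637), so the first above is n = 13, value 637.

637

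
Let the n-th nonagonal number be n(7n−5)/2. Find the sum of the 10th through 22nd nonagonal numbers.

11765

Σ i(7i−5)/2 = (7Σi² − 5Σi) / 2 over i = 10..22.
Σi = 253 − 45 = 208 and Σi² = 3795 − 285 = 3510.
(7·3510 − 5·208) / 2 = 23530/2 = 11765.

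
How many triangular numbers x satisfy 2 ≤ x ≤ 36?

7

The n-th triangular number is n(n+1)/2.
Smallest index with value ≥ 2: n = 2 (giving 3).
Largest index with value ≤ 36: n = 8 (giving 36).
Indices 2 through 8: 7 terms.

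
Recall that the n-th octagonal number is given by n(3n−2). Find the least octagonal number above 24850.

Solve n(3n−2) > 24850 for integer n.
The largest n with value ≤ 24850 is 91 (since 24661 ≤ 24850 < 25208), so the first above is n = 92, value 25208.

25208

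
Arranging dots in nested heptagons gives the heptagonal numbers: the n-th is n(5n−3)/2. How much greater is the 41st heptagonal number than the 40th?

201

Consecutive heptagonal numbers differ by 5n − 4: here 5·41 − 4 = 201.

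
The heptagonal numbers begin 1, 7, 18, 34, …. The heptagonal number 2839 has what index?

34

Set n(5n−3)/2 = 2839, giving 5n² − 3n − 5678 = 0.
The discriminant is 9 + 40·2839 = 113569, and √113569 = 337.
So n = (3 + 337) / 10 = 340/10 = 34.
Check: 34·(5·34 − 3)/2 = 2839. ✓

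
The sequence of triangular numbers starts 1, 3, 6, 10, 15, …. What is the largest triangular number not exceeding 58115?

57970

Solve n(n+1)/2 ≤ 58115 for integer n.
n = 340 gives 57970 ≤ 58115, while n = 341 gives 58311 > 58115; so the answer is 57970.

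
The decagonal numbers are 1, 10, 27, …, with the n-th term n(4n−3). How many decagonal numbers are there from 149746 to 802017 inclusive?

255

The n-th decagonal number is n(4n−3).
Smallest index with value ≥ 149746: n = 194 (giving 149962).
Largest index with value ≤ 802017: n = 448 (giving 801472).
Indices 194 through 448: 255 terms.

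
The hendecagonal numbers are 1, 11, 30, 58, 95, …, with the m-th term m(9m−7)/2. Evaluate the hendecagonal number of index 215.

215·(9·215 − 7)/2 = 215·1928/2 = 215·964 = 207260.

207260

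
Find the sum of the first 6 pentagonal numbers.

Σ i(3i−1)/2 = (3Σi² − Σi) / 2 over i = 1..6.
Σi = 21 and Σi² = 91.
(3·91 − 1·21) / 2 = 252/2 = 126.

126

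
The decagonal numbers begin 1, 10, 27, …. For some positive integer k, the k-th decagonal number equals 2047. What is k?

Set n(4n−3) = 2047, giving 4n² − 3n − 2047 = 0.
The discriminant is 9 + 16·2047 = 32761, and √32761 = 181.
So n = (3 + 181) / 8 = 184/8 = 23.
Check: 23·(4·23 − 3) = 2047. ✓

23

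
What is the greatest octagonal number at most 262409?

Solve n(3n−2) ≤ 262409 for integer n.
n = 296 gives 262256 ≤ 262409, while n = 297 gives 264033 > 262409; so the answer is 262256.

262256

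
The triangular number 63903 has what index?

357

Set n(n+1)/2 = 63903, giving n² + n − 127806 = 0.
So n = (-1 + 715) / 2 = 714/2 = 357.
Check: 357·358/2 = 63903. ✓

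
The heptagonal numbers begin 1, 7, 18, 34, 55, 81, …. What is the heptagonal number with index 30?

2205

The 30th heptagonal number is n(5n−3)/2 with n = 30.
30·(5·30 − 3)/2 = 30·147/2 = 2205.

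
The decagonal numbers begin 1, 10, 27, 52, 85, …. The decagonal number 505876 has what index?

Set n(4n−3) = 505876, giving 4n² − 3n − 505876 = 0.
The discriminant is 9 + 16·505876 = 8094025, and √8094025 = 2845.
So n = (3 + 2845) / 8 = 2848/8 = 356.
Check: 356·(4·356 − 3) = 505876. ✓

356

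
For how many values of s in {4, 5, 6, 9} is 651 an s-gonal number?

s = 4: P(4, 25) = 625 and P(4, 26) = 676; 651 is not s-gonal.
s = 5: P(5, 21) = 651. ✓
s = 6: P(6, 18) = 630 and P(6, 19) = 703; 651 is not s-gonal.
s = 9: P(9, 14) = 651. ✓
Hits: s ∈ {5, 9} → 2.

2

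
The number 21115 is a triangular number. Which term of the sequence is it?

Set n(n+1)/2 = 21115, giving n² + n − 42230 = 0.
The discriminant is 1 + 8·21115 = 168921, and √168921 = 411.
So n = (-1 + 411) / 2 = 410/2 = 205.
Check: 205·206/2 = 21115. ✓

205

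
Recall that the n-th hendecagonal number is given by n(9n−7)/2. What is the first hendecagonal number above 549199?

550025

Solve n(9n−7)/2 > 549199 for integer n.
The largest n with value ≤ 549199 is 349 (since 546883 ≤ 549199 < 550025), so the first above is n = 350, value 550025.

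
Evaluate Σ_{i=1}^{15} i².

1240

Σ_{i=1}^{15} i² = 15·16·31/6 = 1240.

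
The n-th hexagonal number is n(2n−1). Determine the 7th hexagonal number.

7·(2·7 − 1) = 7·13 = 91.

91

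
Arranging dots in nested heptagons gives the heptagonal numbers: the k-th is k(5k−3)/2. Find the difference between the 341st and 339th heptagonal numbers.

3397

341·(5·341 − 3)/2 = 290191 and 339·(5·339 − 3)/2 = 286794.
Difference: 290191 − 286794 = 3397.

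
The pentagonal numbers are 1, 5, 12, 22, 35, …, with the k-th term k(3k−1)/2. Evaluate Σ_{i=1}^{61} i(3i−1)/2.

115351

Σ i(3i−1)/2 = (3Σi² − Σi) / 2 over i = 1..61.
Σi = 1891 and Σi² = 77531.
(3·77531 − 1·1891) / 2 = 230702/2 = 115351.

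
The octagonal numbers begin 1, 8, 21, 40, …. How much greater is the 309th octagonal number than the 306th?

309·(3·309 − 2) = 285825 and 306·(3·306 − 2) = 280296.
Difference: 285825 − 280296 = 5529.

5529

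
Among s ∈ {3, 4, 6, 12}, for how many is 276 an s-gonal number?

2

s = 3: P(3, 23) = 276. ✓
s = 4: P(4, 16) = 256 and P(4, 17) = 289; 276 is not s-gonal.
s = 6: P(6, 12) = 276. ✓
s = 12: P(12, 7) = 217 and P(12, 8) = 288; 276 is not s-gonal.
Hits: s ∈ {3, 6} → 2.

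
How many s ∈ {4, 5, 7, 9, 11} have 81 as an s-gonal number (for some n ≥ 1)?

s = 4: P(4, 9) = 81. ✓
s = 5: P(5, 7) = 70 and P(5, 8) = 92; 81 is not s-gonal.
s = 7: P(7, 6) = 81. ✓
s = 9: P(9, 5) = 75 and P(9, 6) = 111; 81 is not s-gonal.
s = 11: P(11, 4) = 58 and P(11, 5) = 95; 81 is not s-gonal.
Hits: s ∈ {4, 7} → 2.

2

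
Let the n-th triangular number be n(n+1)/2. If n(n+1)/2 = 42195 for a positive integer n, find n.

290

Set n(n+1)/2 = 42195, giving n² + n − 84390 = 0.
The discriminant is 1 + 8·42195 = 337561, and √337561 = 581.
So n = (-1 + 581) / 2 = 580/2 = 290.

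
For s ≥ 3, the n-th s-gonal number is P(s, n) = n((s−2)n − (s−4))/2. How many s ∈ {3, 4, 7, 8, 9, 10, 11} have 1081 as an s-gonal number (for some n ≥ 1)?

s = 3: P(3, 46) = 1081. ✓
s = 4: P(4, 32) = 1024 and P(4, 33) = 1089; 1081 is not s-gonal.
s = 7: P(7, 21) = 1071 and P(7, 22) = 1177; 1081 is not s-gonal.
s = 8: P(8, 19) = 1045 and P(8, 20) = 1160; 1081 is not s-gonal.
s = 9: P(9, 17) = 969 and P(9, 18) = 1089; 1081 is not s-gonal.
s = 10: P(10, 16) = 976 and P(10, 17) = 1105; 1081 is not s-gonal.
s = 11: P(11, 15) = 960 and P(11, 16) = 1096; 1081 is not s-gonal.
Hits: s ∈ {3} → 1.

1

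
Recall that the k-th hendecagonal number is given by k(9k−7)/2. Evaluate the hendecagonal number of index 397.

707851

397·(9·397 − 7)/2 = 397·3566/2 = 397·1783 = 707851.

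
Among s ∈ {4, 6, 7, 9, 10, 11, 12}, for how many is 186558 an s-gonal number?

1

s = 4: P(4, 431) = 185761 and P(4, 432) = 186624; 186558 is not s-gonal.
s = 6: P(6, 305) = 185745 and P(6, 306) = 186966; 186558 is not s-gonal.
s = 7: P(7, 273) = 185913 and P(7, 274) = 187279; 186558 is not s-gonal.
s = 9: P(9, 231) = 186186 and P(9, 232) = 187804; 186558 is not s-gonal.
s = 10: P(10, 216) = 185976 and P(10, 217) = 187705; 186558 is not s-gonal.
s = 11: P(11, 204) = 186558. ✓
s = 12: P(12, 193) = 185473 and P(12, 194) = 187404; 186558 is not s-gonal.
Hits: s ∈ {11} → 1.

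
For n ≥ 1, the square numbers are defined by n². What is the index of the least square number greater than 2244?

Solve n² > 2244 for integer n.
The largest n with value ≤ 2244 is 47 (since 2209 ≤ 2244 < 2304), so the first above is n = 48, value 2304.

48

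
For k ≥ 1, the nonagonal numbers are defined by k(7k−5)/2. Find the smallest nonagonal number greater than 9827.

Solve n(7n−5)/2 > 9827 for integer n.
The largest n with value ≤ 9827 is 53 (since 9699 ≤ 9827 < 10071), so the first above is n = 54, value 10071.

10071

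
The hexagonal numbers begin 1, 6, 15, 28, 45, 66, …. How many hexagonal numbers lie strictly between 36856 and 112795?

The n-th hexagonal number is n(2n−1).
Smallest index with value > 36856: n = 137 (giving 37401).
Largest index with value < 112795: n = 237 (giving 112101).
Indices 137 through 237: 101 terms.

101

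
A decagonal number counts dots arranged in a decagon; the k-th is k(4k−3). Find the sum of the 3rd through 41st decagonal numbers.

Σ i(4i−3) = 4Σi² − 3Σi over i = 3..41.
Σi = 861 − 3 = 858 and Σi² = 23821 − 5 = 23816.
4·23816 − 3·858 = 92690.

92690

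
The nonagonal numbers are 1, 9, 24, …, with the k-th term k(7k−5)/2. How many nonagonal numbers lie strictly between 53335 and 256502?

The n-th nonagonal number is n(7n−5)/2.
Smallest index with value > 53335: n = 124 (giving 53506).
Largest index with value < 256502: n = 271 (giving 256366).
Indices 124 through 271: 148 terms.

148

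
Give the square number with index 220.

48400

The 220th square number is n² with n = 220.
220² = 48400.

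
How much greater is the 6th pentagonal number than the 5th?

Consecutive pentagonal numbers differ by 3n − 2: here 3·6 − 2 = 16.

16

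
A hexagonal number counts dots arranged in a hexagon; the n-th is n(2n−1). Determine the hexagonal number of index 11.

231

The 11th hexagonal number is n(2n−1) with n = 11.
11·(2·11 − 1) = 11·21 = 231.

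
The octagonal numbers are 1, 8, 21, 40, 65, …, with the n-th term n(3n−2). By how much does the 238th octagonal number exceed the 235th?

238·(3·238 − 2) = 169456 and 235·(3·235 − 2) = 165205.
Difference: 169456 − 165205 = 4251.

4251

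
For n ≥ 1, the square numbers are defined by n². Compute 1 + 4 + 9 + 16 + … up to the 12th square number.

Σ_{i=1}^{12} i² = 12·13·25/6 = 650.

650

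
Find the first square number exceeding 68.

81

Solve n² > 68 for integer n.
The largest n with value ≤ 68 is 8 (since 64 ≤ 68 < 81), so the first above is n = 9, value 81.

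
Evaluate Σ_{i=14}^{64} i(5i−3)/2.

218569

Σ i(5i−3)/2 = (5Σi² − 3Σi) / 2 over i = 14..64.
Σi = 2080 − 91 = 1989 and Σi² = 89440 − 819 = 88621.
(5·88621 − 3·1989) / 2 = 437138/2 = 218569.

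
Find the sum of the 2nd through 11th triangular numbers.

285

Σ i(i+1)/2 = (Σi² + Σi) / 2 over i = 2..11.
Σi = 66 − 1 = 65 and Σi² = 506 − 1 = 505.
(1·505 + 1·65) / 2 = 570/2 = 285.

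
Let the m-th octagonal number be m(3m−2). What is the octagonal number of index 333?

332001

The 333rd octagonal number is n(3n−2) with n = 333.
333·(3·333 − 2) = 333·997 = 332001.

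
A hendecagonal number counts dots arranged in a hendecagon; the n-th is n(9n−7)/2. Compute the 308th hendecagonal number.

425810

The 308th hendecagonal number is n(9n−7)/2 with n = 308.
308·(9·308 − 7)/2 = 308·2765/2 = 425810.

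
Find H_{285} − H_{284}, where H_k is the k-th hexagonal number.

1137

Consecutive hexagonal numbers differ by 4n − 3: here 4·285 − 3 = 1137.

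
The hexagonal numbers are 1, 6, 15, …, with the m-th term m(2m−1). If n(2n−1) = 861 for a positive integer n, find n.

Set n(2n−1) = 861, giving 2n² − n − 861 = 0.
The discriminant is 1 + 8·861 = 6889, and √6889 = 83.
So n = (1 + 83) / 4 = 84/4 = 21.
Check: 21·(2·21 − 1) = 861. ✓

21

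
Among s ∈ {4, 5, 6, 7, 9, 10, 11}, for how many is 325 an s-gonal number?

s = 4: P(4, 18) = 324 and P(4, 19) = 361; 325 is not s-gonal.
s = 5: P(5, 14) = 287 and P(5, 15) = 330; 325 is not s-gonal.
s = 6: P(6, 13) = 325. ✓
s = 7: P(7, 11) = 286 and P(7, 12) = 342; 325 is not s-gonal.
s = 9: P(9, 10) = 325. ✓
s = 10: P(10, 9) = 297 and P(10, 10) = 370; 325 is not s-gonal.
s = 11: P(11, 8) = 260 and P(11, 9) = 333; 325 is not s-gonal.
Hits: s ∈ {6, 9} → 2.

2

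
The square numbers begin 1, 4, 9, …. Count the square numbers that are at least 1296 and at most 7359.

50

The n-th square number is n².
Smallest index with value ≥ 1296: n = 36 (giving 1296).
Largest index with value ≤ 7359: n = 85 (giving 7225).
Indices 36 through 85: 50 terms.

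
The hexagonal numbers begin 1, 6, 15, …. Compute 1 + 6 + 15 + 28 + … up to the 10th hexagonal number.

715

Σ i(2i−1) = 2Σi² − Σi over i = 1..10.
Σi = 55 and Σi² = 385.
2·385 − 1·55 = 715.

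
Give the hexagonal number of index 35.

The 35th hexagonal number is n(2n−1) with n = 35.
35·(2·35 − 1) = 35·69 = 2415.

2415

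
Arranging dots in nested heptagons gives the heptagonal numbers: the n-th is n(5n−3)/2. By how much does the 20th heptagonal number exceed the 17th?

20·(5·20 − 3)/2 = 970 and 17·(5·17 − 3)/2 = 697.
Difference: 970 − 697 = 273.

273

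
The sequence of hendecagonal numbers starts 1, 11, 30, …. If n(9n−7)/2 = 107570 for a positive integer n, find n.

155

Set n(9n−7)/2 = 107570, giving 9n² − 7n − 215140 = 0.
So n = (7 + 2783) / 18 = 2790/18 = 155.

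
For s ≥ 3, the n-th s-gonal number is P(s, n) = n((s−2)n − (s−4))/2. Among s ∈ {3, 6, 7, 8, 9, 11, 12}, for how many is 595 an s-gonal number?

1

s = 3: P(3, 34) = 595. ✓
s = 6: P(6, 17) = 561 and P(6, 18) = 630; 595 is not s-gonal.
s = 7: P(7, 15) = 540 and P(7, 16) = 616; 595 is not s-gonal.
s = 8: P(8, 14) = 560 and P(8, 15) = 645; 595 is not s-gonal.
s = 9: P(9, 13) = 559 and P(9, 14) = 651; 595 is not s-gonal.
s = 11: P(11, 11) = 506 and P(11, 12) = 606; 595 is not s-gonal.
s = 12: P(12, 11) = 561 and P(12, 12) = 672; 595 is not s-gonal.
Hits: s ∈ {3} → 1.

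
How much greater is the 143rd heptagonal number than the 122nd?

13881

143·(5·143 − 3)/2 = 50908 and 122·(5·122 − 3)/2 = 37027.
Difference: 50908 − 37027 = 13881.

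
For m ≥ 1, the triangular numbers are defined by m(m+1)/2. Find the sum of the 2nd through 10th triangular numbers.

219

Σ i(i+1)/2 = (Σi² + Σi) / 2 over i = 2..10.
Σi = 55 − 1 = 54 and Σi² = 385 − 1 = 384.
(1·384 + 1·54) / 2 = 438/2 = 219.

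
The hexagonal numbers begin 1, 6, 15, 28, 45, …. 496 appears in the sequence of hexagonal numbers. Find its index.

16

Set n(2n−1) = 496, giving 2n² − n − 496 = 0.
The discriminant is 1 + 8·496 = 3969, and √3969 = 63.
So n = (1 + 63) / 4 = 64/4 = 16.
Check: 16·(2·16 − 1) = 496. ✓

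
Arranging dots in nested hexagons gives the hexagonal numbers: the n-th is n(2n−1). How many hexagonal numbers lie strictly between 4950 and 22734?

56

The n-th hexagonal number is n(2n−1).
Smallest index with value > 4950: n = 51 (giving 5151).
Largest index with value < 22734: n = 106 (giving 22366).
Indices 51 through 106: 56 terms.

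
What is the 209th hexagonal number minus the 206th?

209·(2·209 − 1) = 87153 and 206·(2·206 − 1) = 84666.
Difference: 87153 − 84666 = 2487.

2487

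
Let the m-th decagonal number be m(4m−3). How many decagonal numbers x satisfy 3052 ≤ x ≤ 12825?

30

The n-th decagonal number is n(4n−3).
Smallest index with value ≥ 3052: n = 28 (giving 3052).
Largest index with value ≤ 12825: n = 57 (giving 12825).
Indices 28 through 57: 30 terms.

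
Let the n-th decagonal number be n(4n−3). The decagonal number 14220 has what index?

60

Set n(4n−3) = 14220, giving 4n² − 3n − 14220 = 0.
The discriminant is 9 + 16·14220 = 227529, and √227529 = 477.
So n = (3 + 477) / 8 = 480/8 = 60.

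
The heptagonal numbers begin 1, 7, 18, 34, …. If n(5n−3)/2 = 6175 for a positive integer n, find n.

50

Set n(5n−3)/2 = 6175, giving 5n² − 3n − 12350 = 0.
The discriminant is 9 + 40·6175 = 247009, and √247009 = 497.
So n = (3 + 497) / 10 = 500/10 = 50.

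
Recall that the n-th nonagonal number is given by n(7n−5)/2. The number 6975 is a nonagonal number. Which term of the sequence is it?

Set n(7n−5)/2 = 6975, giving 7n² − 5n − 13950 = 0.
The discriminant is 25 + 56·6975 = 390625, and √390625 = 625.
So n = (5 + 625) / 14 = 630/14 = 45.

45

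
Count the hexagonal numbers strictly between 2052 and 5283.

19

The n-th hexagonal number is n(2n−1).
Smallest index with value > 2052: n = 33 (giving 2145).
Largest index with value < 5283: n = 51 (giving 5151).
Indices 33 through 51: 19 terms.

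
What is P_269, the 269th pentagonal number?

108407

The 269th pentagonal number is n(3n−1)/2 with n = 269.
269·(3·269 − 1)/2 = 269·806/2 = 269·403 = 108407.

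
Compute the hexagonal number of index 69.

The 69th hexagonal number is n(2n−1) with n = 69.
69·(2·69 − 1) = 69·137 = 9453.

9453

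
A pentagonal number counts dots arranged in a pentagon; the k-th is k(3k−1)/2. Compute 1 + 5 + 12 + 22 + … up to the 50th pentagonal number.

63750

Σ i(3i−1)/2 = (3Σi² − Σi) / 2 over i = 1..50.
Σi = 1275 and Σi² = 42925.
(3·42925 − 1·1275) / 2 = 127500/2 = 63750.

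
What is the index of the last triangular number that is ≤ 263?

22

Solve n(n+1)/2 ≤ 263 for integer n.
n = 22 gives 253 ≤ 263, while n = 23 gives 276 > 263; so the answer is index 22.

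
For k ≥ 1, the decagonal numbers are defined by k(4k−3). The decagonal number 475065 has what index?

345

Set n(4n−3) = 475065, giving 4n² − 3n − 475065 = 0.
The discriminant is 9 + 16·475065 = 7601049, and √7601049 = 2757.
So n = (3 + 2757) / 8 = 2760/8 = 345.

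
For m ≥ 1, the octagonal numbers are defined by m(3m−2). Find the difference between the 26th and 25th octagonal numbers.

151

Consecutive octagonal numbers differ by 6n − 5: here 6·26 − 5 = 151.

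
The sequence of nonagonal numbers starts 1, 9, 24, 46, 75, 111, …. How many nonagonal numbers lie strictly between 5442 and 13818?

The n-th nonagonal number is n(7n−5)/2.
Smallest index with value > 5442: n = 40 (giving 5500).
Largest index with value < 13818: n = 63 (giving 13734).
Indices 40 through 63: 24 terms.

24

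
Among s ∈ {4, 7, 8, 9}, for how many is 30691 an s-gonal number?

1

s = 4: P(4, 175) = 30625 and P(4, 176) = 30976; 30691 is not s-gonal.
s = 7: P(7, 111) = 30636 and P(7, 112) = 31192; 30691 is not s-gonal.
s = 8: P(8, 101) = 30401 and P(8, 102) = 31008; 30691 is not s-gonal.
s = 9: P(9, 94) = 30691. ✓
Hits: s ∈ {9} → 1.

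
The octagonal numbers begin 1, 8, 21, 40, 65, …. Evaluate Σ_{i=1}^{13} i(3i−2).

Σ i(3i−2) = 3Σi² − 2Σi over i = 1..13.
Σi = 91 and Σi² = 819.
3·819 − 2·91 = 2275.

2275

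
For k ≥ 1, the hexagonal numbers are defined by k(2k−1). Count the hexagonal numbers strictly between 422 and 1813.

The n-th hexagonal number is n(2n−1).
Smallest index with value > 422: n = 15 (giving 435).
Largest index with value < 1813: n = 30 (giving 1770).
Indices 15 through 30: 16 terms.

16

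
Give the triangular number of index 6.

21

The 6th triangular number is n(n+1)/2 with n = 6.
6·7/2 = 42/2 = 21.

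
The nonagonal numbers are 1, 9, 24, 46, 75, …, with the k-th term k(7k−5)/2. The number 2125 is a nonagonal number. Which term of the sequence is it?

25

Set n(7n−5)/2 = 2125, giving 7n² − 5n − 4250 = 0.
So n = (5 + 345) / 14 = 350/14 = 25.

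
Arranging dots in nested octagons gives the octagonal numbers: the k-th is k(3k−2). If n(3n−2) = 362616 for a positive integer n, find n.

348

Set n(3n−2) = 362616, giving 3n² − 2n − 362616 = 0.
So n = (2 + 2086) / 6 = 2088/6 = 348.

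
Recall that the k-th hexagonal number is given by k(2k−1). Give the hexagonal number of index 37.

2701

The 37th hexagonal number is n(2n−1) with n = 37.
37·(2·37 − 1) = 37·73 = 2701.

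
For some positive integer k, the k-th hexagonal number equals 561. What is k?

17

Set n(2n−1) = 561, giving 2n² − n − 561 = 0.
The discriminant is 1 + 8·561 = 4489, and √4489 = 67.
So n = (1 + 67) / 4 = 68/4 = 17.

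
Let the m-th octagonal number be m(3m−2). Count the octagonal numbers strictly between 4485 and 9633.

The n-th octagonal number is n(3n−2).
Smallest index with value > 4485: n = 40 (giving 4720).
Largest index with value < 9633: n = 56 (giving 9296).
Indices 40 through 56: 17 terms.

17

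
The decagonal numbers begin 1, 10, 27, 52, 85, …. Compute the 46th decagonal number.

8326

The 46th decagonal number is n(4n−3) with n = 46.
46·(4·46 − 3) = 46·181 = 8326.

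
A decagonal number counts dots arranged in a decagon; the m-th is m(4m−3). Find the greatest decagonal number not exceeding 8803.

8695

Solve n(4n−3) ≤ 8803 for integer n.
n = 47 gives 8695 ≤ 8803, while n = 48 gives 9072 > 8803; so the answer is 8695.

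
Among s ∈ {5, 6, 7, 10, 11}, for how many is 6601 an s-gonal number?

1

s = 5: P(5, 66) = 6501 and P(5, 67) = 6700; 6601 is not s-gonal.
s = 6: P(6, 57) = 6441 and P(6, 58) = 6670; 6601 is not s-gonal.
s = 7: P(7, 51) = 6426 and P(7, 52) = 6682; 6601 is not s-gonal.
s = 10: P(10, 41) = 6601. ✓
s = 11: P(11, 38) = 6365 and P(11, 39) = 6708; 6601 is not s-gonal.
Hits: s ∈ {10} → 1.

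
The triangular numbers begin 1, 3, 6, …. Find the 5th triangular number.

15

The 5th triangular number is n(n+1)/2 with n = 5.
5·6/2 = 30/2 = 15.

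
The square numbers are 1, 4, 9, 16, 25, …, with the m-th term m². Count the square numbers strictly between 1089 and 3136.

22

The n-th square number is n².
Smallest index with value > 1089: n = 34 (giving 1156).
Largest index with value < 3136: n = 55 (giving 3025).
Indices 34 through 55: 22 terms.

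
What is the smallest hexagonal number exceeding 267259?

Solve n(2n−1) > 267259 for integer n.
The largest n with value ≤ 267259 is 365 (since 266085 ≤ 267259 < 267546), so the first above is n = 366, value 267546.

267546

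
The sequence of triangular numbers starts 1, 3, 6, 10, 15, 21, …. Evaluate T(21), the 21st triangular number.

231

The 21st triangular number is n(n+1)/2 with n = 21.
21·22/2 = 462/2 = 231.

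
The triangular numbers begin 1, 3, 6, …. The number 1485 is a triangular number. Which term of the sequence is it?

Set n(n+1)/2 = 1485, giving n² + n − 2970 = 0.
So n = (-1 + 109) / 2 = 108/2 = 54.

54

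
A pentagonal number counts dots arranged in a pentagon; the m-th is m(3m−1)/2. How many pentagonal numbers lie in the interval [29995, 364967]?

The n-th pentagonal number is n(3n−1)/2.
Smallest index with value ≥ 29995: n = 142 (giving 30175).
Largest index with value ≤ 364967: n = 493 (giving 364327).
Indices 142 through 493: 352 terms.

352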